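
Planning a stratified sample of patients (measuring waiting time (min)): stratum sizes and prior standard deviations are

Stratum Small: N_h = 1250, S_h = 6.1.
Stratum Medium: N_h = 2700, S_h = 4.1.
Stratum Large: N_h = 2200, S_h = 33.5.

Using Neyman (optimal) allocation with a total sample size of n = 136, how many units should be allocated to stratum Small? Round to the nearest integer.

11

Neyman allocation: n_h = n · N_h S_h / Σ N_i S_i, with n = 136.
  stratum Small: N_h·S_h = 1250·6.1 = 7625.00
  stratum Medium: N_h·S_h = 2700·4.1 = 11070.00
  stratum Large: N_h·S_h = 2200·33.5 = 73700.00
Σ N_h S_h = 92395.00
n for stratum Small = 136·7625.00/92395.00 = 11.224 → 11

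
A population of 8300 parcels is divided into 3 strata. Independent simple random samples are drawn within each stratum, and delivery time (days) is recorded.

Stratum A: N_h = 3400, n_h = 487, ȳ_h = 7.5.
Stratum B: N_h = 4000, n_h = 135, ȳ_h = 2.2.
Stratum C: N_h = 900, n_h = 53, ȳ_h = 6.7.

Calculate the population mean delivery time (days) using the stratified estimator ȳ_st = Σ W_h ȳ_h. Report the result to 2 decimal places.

ȳ_st ≈ 4.86

N = Σ N_h = 8300. Stratum weights W_h = N_h/N.
ȳ_st = (3400·7.5 + 4000·2.2 + 900·6.7) / 8300 = 4.8590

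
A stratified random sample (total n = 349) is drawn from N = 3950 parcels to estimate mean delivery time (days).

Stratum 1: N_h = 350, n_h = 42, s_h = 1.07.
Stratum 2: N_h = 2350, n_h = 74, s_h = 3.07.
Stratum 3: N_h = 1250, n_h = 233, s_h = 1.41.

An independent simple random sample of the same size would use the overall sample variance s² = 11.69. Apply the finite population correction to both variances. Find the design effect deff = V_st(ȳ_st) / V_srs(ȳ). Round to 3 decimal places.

deff ≈ 1.459

V̂(ȳ_st) = Σ W_h² (1 − n_h/N_h) s_h²/n_h, with W_h = N_h/N and N = 3950:
  stratum 1: (350/3950)²·(1 − 42/350)·1.07²/42 = 0.00018834
  stratum 2: (2350/3950)²·(1 − 74/2350)·3.07²/74 = 0.0436607
  stratum 3: (1250/3950)²·(1 − 233/1250)·1.41²/233 = 0.000695215
V_st = 0.0445443
V_srs = (1 − 349/3950)·11.69/349 = 0.0305362
deff = V_st / V_srs = 0.0445443/0.0305362 = 1.4587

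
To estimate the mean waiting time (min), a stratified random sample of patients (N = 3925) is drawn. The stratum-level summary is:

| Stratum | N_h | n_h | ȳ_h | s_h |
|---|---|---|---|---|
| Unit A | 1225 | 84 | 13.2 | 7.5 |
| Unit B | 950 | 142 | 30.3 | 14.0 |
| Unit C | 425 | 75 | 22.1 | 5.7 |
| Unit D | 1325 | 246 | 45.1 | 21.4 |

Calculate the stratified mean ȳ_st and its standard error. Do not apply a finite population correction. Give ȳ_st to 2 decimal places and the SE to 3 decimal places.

ȳ_st = Σ W_h ȳ_h = (1225·13.2 + 950·30.3 + 425·22.1 + 1325·45.1)/3925 = 29.07134
V̂(ȳ_st) = Σ W_h² s_h²/n_h, with W_h = N_h/N and N = 3925:
  stratum Unit A: (1225/3925)²·7.5²/84 = 0.0652283
  stratum Unit B: (950/3925)²·14.0²/142 = 0.0808603
  stratum Unit C: (425/3925)²·5.7²/75 = 0.0050791
  stratum Unit D: (1325/3925)²·21.4²/246 = 0.212151
V̂(ȳ_st) = 0.363319
SE(ȳ_st) = √0.363319 = 0.602759

ȳ_st ≈ 29.07, SE ≈ 0.603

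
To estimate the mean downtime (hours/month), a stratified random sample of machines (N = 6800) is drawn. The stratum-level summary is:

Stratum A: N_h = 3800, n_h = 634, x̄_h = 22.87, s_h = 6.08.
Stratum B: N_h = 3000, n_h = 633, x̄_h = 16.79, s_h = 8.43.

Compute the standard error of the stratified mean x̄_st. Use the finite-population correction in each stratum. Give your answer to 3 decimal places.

SE(x̄_st) ≈ 0.180

V̂(x̄_st) = Σ W_h² (1 − n_h/N_h) s_h²/n_h, with W_h = N_h/N and N = 6800:
  stratum A: (3800/6800)²·(1 − 634/3800)·6.08²/634 = 0.0151703
  stratum B: (3000/6800)²·(1 − 633/3000)·8.43²/633 = 0.0172406
V̂(x̄_st) = 0.0324109
SE(x̄_st) = √0.0324109 = 0.18003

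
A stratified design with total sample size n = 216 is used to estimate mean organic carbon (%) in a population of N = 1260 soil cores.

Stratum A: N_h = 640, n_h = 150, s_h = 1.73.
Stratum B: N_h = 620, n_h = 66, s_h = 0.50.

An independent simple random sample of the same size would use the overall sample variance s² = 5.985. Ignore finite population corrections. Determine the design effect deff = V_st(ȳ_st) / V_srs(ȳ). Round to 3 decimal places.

deff ≈ 0.219

V̂(ȳ_st) = Σ W_h² s_h²/n_h, with W_h = N_h/N and N = 1260:
  stratum A: (640/1260)²·1.73²/150 = 0.00514778
  stratum B: (620/1260)²·0.50²/66 = 0.000917146
V_st = 0.00606492
V_srs = s²/n = 5.985/216 = 0.0277083
deff = V_st / V_srs = 0.00606492/0.0277083 = 0.2189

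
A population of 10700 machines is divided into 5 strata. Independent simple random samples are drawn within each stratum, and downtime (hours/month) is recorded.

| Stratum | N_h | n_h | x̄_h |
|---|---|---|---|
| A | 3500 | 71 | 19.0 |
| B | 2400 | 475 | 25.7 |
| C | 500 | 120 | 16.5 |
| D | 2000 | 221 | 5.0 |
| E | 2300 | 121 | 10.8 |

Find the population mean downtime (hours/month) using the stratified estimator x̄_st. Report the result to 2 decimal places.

N = Σ N_h = 10700. Stratum weights W_h = N_h/N.
x̄_st = (3500·19.0 + 2400·25.7 + 500·16.5 + 2000·5.0 + 2300·10.8) / 10700 = 16.0065

x̄_st ≈ 16.01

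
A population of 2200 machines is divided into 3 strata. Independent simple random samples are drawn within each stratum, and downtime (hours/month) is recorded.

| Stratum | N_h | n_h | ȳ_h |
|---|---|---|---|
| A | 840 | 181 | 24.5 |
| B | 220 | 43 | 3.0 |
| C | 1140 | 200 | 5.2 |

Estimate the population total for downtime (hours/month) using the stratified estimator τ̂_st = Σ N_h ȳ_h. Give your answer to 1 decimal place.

τ̂_st = Σ N_h ȳ_h = 840·24.5 + 220·3.0 + 1140·5.2 = 27168.0

τ̂_st ≈ 27168.0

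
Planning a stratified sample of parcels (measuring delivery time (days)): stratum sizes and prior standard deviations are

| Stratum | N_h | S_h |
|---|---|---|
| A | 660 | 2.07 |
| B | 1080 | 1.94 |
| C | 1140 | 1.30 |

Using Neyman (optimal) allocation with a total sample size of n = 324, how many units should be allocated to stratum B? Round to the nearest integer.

137

Neyman allocation: n_h = n · N_h S_h / Σ N_i S_i, with n = 324.
  stratum A: N_h·S_h = 660·2.07 = 1366.20
  stratum B: N_h·S_h = 1080·1.94 = 2095.20
  stratum C: N_h·S_h = 1140·1.30 = 1482.00
Σ N_h S_h = 4943.40
n for stratum B = 324·2095.20/4943.40 = 137.323 → 137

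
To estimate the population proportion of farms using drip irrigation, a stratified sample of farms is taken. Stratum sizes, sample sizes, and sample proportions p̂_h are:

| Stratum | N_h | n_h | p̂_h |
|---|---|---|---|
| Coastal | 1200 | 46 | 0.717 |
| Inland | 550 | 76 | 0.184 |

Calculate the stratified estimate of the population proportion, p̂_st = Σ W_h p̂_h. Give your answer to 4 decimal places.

p̂_st ≈ 0.5495

N = 1750; stratum weights W_h = N_h/N.
p̂_st = Σ W_h p̂_h = (1200·0.717 + 550·0.184)/1750 = 0.54949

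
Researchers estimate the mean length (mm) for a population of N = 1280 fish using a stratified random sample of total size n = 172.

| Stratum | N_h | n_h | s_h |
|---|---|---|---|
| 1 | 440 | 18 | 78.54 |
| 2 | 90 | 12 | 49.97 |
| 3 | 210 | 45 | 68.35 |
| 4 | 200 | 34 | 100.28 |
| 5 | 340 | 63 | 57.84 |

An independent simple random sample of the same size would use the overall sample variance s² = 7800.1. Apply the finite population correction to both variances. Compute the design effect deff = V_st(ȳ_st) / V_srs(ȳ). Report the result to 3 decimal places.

deff ≈ 1.298

V̂(ȳ_st) = Σ W_h² (1 − n_h/N_h) s_h²/n_h, with W_h = N_h/N and N = 1280:
  stratum 1: (440/1280)²·(1 − 18/440)·78.54²/18 = 38.8378
  stratum 2: (90/1280)²·(1 − 12/90)·49.97²/12 = 0.891568
  stratum 3: (210/1280)²·(1 − 45/210)·68.35²/45 = 2.19557
  stratum 4: (200/1280)²·(1 − 34/200)·100.28²/34 = 5.99333
  stratum 5: (340/1280)²·(1 − 63/340)·57.84²/63 = 3.05249
V_st = 50.9707
V_srs = (1 − 172/1280)·7800.1/172 = 39.2556
deff = V_st / V_srs = 50.9707/39.2556 = 1.2984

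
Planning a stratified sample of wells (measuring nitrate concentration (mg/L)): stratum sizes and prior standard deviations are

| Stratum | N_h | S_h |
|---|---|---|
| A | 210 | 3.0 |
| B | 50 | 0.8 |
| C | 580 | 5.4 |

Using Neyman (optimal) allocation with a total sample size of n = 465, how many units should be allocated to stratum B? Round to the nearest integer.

5

Neyman allocation: n_h = n · N_h S_h / Σ N_i S_i, with n = 465.
  stratum A: N_h·S_h = 210·3.0 = 630.00
  stratum B: N_h·S_h = 50·0.8 = 40.00
  stratum C: N_h·S_h = 580·5.4 = 3132.00
Σ N_h S_h = 3802.00
n for stratum B = 465·40.00/3802.00 = 4.892 → 5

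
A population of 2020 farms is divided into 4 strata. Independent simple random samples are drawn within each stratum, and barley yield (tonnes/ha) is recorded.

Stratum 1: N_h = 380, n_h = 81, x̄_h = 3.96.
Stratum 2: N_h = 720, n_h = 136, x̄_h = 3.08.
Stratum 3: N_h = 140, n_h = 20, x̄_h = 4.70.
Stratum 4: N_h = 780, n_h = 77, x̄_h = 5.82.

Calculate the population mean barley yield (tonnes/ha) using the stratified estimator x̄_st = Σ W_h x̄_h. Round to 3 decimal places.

x̄_st ≈ 4.416

N = Σ N_h = 2020. Stratum weights W_h = N_h/N.
x̄_st = (380·3.96 + 720·3.08 + 140·4.70 + 780·5.82) / 2020 = 4.41584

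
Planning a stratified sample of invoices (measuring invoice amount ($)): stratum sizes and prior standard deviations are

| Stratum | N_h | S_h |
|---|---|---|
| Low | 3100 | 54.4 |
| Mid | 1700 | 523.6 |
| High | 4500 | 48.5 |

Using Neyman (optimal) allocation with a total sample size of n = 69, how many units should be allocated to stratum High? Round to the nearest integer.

12

Neyman allocation: n_h = n · N_h S_h / Σ N_i S_i, with n = 69.
  stratum Low: N_h·S_h = 3100·54.4 = 168640.00
  stratum Mid: N_h·S_h = 1700·523.6 = 890120.00
  stratum High: N_h·S_h = 4500·48.5 = 218250.00
Σ N_h S_h = 1277010.00
n for stratum High = 69·218250.00/1277010.00 = 11.793 → 12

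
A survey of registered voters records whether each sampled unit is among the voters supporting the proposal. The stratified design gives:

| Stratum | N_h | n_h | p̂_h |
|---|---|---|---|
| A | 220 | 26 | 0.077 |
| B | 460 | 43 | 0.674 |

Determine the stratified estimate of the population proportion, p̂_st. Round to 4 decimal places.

N = 680; stratum weights W_h = N_h/N.
p̂_st = Σ W_h p̂_h = (220·0.077 + 460·0.674)/680 = 0.48085

p̂_st ≈ 0.4809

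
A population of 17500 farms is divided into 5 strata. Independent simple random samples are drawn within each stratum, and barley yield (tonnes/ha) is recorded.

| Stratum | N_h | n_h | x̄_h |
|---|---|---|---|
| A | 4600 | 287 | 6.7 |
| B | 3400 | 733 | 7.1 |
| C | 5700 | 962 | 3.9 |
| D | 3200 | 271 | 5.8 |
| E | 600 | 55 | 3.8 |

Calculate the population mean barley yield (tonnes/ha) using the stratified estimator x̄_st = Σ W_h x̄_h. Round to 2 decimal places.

N = Σ N_h = 17500. Stratum weights W_h = N_h/N.
x̄_st = (4600·6.7 + 3400·7.1 + 5700·3.9 + 3200·5.8 + 600·3.8) / 17500 = 5.6017

x̄_st ≈ 5.60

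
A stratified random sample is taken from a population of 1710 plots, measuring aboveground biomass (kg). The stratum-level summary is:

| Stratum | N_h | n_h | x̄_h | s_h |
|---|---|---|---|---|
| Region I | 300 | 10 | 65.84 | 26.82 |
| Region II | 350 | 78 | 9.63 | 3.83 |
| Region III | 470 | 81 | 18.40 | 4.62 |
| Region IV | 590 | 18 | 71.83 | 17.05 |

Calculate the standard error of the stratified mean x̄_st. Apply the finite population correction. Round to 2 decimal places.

V̂(x̄_st) = Σ W_h² (1 − n_h/N_h) s_h²/n_h, with W_h = N_h/N and N = 1710:
  stratum Region I: (300/1710)²·(1 − 10/300)·26.82²/10 = 2.14015
  stratum Region II: (350/1710)²·(1 − 78/350)·3.83²/78 = 0.00612277
  stratum Region III: (470/1710)²·(1 − 81/470)·4.62²/81 = 0.0164761
  stratum Region IV: (590/1710)²·(1 − 18/590)·17.05²/18 = 1.86394
V̂(x̄_st) = 4.02669
SE(x̄_st) = √4.02669 = 2.00666

SE(x̄_st) ≈ 2.01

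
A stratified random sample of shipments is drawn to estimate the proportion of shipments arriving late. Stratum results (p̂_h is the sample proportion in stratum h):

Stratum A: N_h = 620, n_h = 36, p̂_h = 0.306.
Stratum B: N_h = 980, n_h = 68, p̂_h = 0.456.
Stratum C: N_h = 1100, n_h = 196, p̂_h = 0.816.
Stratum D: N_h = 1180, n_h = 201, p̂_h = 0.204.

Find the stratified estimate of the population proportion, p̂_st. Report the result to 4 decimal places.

p̂_st ≈ 0.4575

N = 3880; stratum weights W_h = N_h/N.
p̂_st = Σ W_h p̂_h = (620·0.306 + 980·0.456 + 1100·0.816 + 1180·0.204)/3880 = 0.45745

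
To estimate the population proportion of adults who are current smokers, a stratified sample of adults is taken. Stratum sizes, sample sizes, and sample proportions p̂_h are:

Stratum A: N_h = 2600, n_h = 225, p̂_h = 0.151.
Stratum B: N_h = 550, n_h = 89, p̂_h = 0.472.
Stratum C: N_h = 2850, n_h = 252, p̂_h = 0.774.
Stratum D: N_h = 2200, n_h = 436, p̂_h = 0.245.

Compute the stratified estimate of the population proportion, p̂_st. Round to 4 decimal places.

p̂_st ≈ 0.4143

N = 8200; stratum weights W_h = N_h/N.
p̂_st = Σ W_h p̂_h = (2600·0.151 + 550·0.472 + 2850·0.774 + 2200·0.245)/8200 = 0.41428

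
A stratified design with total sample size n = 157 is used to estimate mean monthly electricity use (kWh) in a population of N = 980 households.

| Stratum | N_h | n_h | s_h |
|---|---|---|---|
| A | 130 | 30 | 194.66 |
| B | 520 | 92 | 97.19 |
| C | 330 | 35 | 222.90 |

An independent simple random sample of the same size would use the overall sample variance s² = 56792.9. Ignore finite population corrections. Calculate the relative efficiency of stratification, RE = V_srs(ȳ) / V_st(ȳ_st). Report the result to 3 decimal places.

V̂(ȳ_st) = Σ W_h² s_h²/n_h, with W_h = N_h/N and N = 980:
  stratum A: (130/980)²·194.66²/30 = 22.2263
  stratum B: (520/980)²·97.19²/92 = 28.9075
  stratum C: (330/980)²·222.90²/35 = 160.964
V_st = 212.097
V_srs = s²/n = 56792.9/157 = 361.738
Relative efficiency = V_srs / V_st = 361.738/212.097 = 1.7055

RE ≈ 1.706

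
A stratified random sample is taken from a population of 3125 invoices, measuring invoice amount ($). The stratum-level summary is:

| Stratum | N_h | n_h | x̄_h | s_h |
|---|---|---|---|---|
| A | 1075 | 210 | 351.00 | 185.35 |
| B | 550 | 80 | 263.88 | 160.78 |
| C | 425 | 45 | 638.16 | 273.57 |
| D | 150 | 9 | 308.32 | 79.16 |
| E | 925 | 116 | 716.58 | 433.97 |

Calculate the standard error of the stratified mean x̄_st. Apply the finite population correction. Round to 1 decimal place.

V̂(x̄_st) = Σ W_h² (1 − n_h/N_h) s_h²/n_h, with W_h = N_h/N and N = 3125:
  stratum A: (1075/3125)²·(1 − 210/1075)·185.35²/210 = 15.5772
  stratum B: (550/3125)²·(1 − 80/550)·160.78²/80 = 8.55332
  stratum C: (425/3125)²·(1 − 45/425)·273.57²/45 = 27.5041
  stratum D: (150/3125)²·(1 − 9/150)·79.16²/9 = 1.50792
  stratum E: (925/3125)²·(1 − 116/925)·433.97²/116 = 124.409
V̂(x̄_st) = 177.551
SE(x̄_st) = √177.551 = 13.3248

SE(x̄_st) ≈ 13.3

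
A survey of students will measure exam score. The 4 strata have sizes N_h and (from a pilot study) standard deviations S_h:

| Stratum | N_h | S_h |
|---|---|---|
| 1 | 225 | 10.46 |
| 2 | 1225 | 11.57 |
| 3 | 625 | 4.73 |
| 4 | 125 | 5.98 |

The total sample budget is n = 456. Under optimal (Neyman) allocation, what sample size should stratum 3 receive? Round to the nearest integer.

Neyman allocation: n_h = n · N_h S_h / Σ N_i S_i, with n = 456.
  stratum 1: N_h·S_h = 225·10.46 = 2353.50
  stratum 2: N_h·S_h = 1225·11.57 = 14173.25
  stratum 3: N_h·S_h = 625·4.73 = 2956.25
  stratum 4: N_h·S_h = 125·5.98 = 747.50
Σ N_h S_h = 20230.50
n for stratum 3 = 456·2956.25/20230.50 = 66.635 → 67

67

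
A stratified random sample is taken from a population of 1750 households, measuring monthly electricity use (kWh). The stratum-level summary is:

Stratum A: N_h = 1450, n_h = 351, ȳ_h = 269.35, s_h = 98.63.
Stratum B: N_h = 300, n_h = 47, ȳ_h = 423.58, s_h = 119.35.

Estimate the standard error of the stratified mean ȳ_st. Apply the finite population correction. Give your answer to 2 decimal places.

SE(ȳ_st) ≈ 4.68

V̂(ȳ_st) = Σ W_h² (1 − n_h/N_h) s_h²/n_h, with W_h = N_h/N and N = 1750:
  stratum A: (1450/1750)²·(1 − 351/1450)·98.63²/351 = 14.4212
  stratum B: (300/1750)²·(1 − 47/300)·119.35²/47 = 7.51126
V̂(ȳ_st) = 21.9324
SE(ȳ_st) = √21.9324 = 4.68321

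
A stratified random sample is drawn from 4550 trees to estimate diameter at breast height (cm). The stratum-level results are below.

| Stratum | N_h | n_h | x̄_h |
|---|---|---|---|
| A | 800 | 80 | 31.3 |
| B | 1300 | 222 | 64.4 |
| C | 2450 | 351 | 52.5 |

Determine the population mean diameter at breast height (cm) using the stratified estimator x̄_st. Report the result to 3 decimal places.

x̄_st ≈ 52.173

N = Σ N_h = 4550. Stratum weights W_h = N_h/N.
x̄_st = (800·31.3 + 1300·64.4 + 2450·52.5) / 4550 = 52.17253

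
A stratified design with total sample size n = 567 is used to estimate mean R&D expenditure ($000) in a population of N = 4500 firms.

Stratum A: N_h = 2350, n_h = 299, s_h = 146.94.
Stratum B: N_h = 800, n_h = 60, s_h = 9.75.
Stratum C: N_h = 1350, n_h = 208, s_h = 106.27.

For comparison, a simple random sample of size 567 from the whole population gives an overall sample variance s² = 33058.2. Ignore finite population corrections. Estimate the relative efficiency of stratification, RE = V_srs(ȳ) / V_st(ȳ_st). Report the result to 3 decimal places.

V̂(ȳ_st) = Σ W_h² s_h²/n_h, with W_h = N_h/N and N = 4500:
  stratum A: (2350/4500)²·146.94²/299 = 19.6933
  stratum B: (800/4500)²·9.75²/60 = 0.0500741
  stratum C: (1350/4500)²·106.27²/208 = 4.88653
V_st = 24.63
V_srs = s²/n = 33058.2/567 = 58.3037
Relative efficiency = V_srs / V_st = 58.3037/24.63 = 2.3672

RE ≈ 2.367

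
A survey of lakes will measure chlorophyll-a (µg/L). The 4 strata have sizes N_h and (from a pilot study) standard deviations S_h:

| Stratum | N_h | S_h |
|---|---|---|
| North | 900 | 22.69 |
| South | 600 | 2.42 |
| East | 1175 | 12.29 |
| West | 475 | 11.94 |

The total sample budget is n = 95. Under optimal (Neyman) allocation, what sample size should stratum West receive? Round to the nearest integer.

Neyman allocation: n_h = n · N_h S_h / Σ N_i S_i, with n = 95.
  stratum North: N_h·S_h = 900·22.69 = 20421.00
  stratum South: N_h·S_h = 600·2.42 = 1452.00
  stratum East: N_h·S_h = 1175·12.29 = 14440.75
  stratum West: N_h·S_h = 475·11.94 = 5671.50
Σ N_h S_h = 41985.25
n for stratum West = 95·5671.50/41985.25 = 12.833 → 13

13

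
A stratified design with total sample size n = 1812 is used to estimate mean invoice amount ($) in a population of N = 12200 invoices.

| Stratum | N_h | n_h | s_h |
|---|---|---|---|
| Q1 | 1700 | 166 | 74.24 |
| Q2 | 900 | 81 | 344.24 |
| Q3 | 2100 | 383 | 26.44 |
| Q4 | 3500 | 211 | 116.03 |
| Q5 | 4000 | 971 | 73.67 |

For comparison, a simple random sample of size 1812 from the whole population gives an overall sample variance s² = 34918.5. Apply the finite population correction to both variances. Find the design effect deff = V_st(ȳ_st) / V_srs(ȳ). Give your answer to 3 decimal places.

deff ≈ 0.808

V̂(ȳ_st) = Σ W_h² (1 − n_h/N_h) s_h²/n_h, with W_h = N_h/N and N = 12200:
  stratum Q1: (1700/12200)²·(1 − 166/1700)·74.24²/166 = 0.581731
  stratum Q2: (900/12200)²·(1 − 81/900)·344.24²/81 = 7.2451
  stratum Q3: (2100/12200)²·(1 − 383/2100)·26.44²/383 = 0.0442175
  stratum Q4: (3500/12200)²·(1 − 211/3500)·116.03²/211 = 4.93481
  stratum Q5: (4000/12200)²·(1 − 971/4000)·73.67²/971 = 0.45499
V_st = 13.2608
V_srs = (1 − 1812/12200)·34918.5/1812 = 16.4085
deff = V_st / V_srs = 13.2608/16.4085 = 0.8082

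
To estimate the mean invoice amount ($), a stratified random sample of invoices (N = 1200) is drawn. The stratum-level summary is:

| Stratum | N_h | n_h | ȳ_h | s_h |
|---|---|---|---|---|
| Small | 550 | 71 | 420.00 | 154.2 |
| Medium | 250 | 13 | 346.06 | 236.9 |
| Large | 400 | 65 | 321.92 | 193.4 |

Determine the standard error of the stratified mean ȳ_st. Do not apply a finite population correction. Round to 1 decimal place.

SE(ȳ_st) ≈ 17.9

V̂(ȳ_st) = Σ W_h² s_h²/n_h, with W_h = N_h/N and N = 1200:
  stratum Small: (550/1200)²·154.2²/71 = 70.3515
  stratum Medium: (250/1200)²·236.9²/13 = 187.372
  stratum Large: (400/1200)²·193.4²/65 = 63.9377
V̂(ȳ_st) = 321.661
SE(ȳ_st) = √321.661 = 17.9349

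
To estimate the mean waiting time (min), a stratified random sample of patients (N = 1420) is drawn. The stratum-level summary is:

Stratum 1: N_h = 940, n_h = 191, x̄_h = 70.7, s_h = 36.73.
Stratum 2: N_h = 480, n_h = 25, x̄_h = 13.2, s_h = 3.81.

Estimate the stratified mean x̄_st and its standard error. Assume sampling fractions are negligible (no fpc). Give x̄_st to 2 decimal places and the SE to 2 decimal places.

x̄_st = Σ W_h x̄_h = (940·70.7 + 480·13.2)/1420 = 51.26338
V̂(x̄_st) = Σ W_h² s_h²/n_h, with W_h = N_h/N and N = 1420:
  stratum 1: (940/1420)²·36.73²/191 = 3.09519
  stratum 2: (480/1420)²·3.81²/25 = 0.0663462
V̂(x̄_st) = 3.16154
SE(x̄_st) = √3.16154 = 1.77807

x̄_st ≈ 51.26, SE ≈ 1.78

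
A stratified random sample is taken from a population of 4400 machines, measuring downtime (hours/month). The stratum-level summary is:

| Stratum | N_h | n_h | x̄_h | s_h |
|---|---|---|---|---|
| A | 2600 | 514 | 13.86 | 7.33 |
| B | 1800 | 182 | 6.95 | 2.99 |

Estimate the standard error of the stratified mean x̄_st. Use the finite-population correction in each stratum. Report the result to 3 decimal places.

V̂(x̄_st) = Σ W_h² (1 − n_h/N_h) s_h²/n_h, with W_h = N_h/N and N = 4400:
  stratum A: (2600/4400)²·(1 − 514/2600)·7.33²/514 = 0.0292838
  stratum B: (1800/4400)²·(1 − 182/1800)·2.99²/182 = 0.00738953
V̂(x̄_st) = 0.0366733
SE(x̄_st) = √0.0366733 = 0.191503

SE(x̄_st) ≈ 0.192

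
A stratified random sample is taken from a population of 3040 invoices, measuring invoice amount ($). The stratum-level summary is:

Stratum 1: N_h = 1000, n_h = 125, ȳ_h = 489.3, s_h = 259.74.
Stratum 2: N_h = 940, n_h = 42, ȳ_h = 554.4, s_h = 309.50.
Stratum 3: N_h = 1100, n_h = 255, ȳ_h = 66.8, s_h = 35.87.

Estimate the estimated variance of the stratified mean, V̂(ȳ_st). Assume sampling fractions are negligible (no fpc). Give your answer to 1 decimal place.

V̂(ȳ_st) = Σ W_h² s_h²/n_h, with W_h = N_h/N and N = 3040:
  stratum 1: (1000/3040)²·259.74²/125 = 58.401
  stratum 2: (940/3040)²·309.50²/42 = 218.062
  stratum 3: (1100/3040)²·35.87²/255 = 0.660634
V̂(ȳ_st) = 277.124

V̂(ȳ_st) ≈ 277.1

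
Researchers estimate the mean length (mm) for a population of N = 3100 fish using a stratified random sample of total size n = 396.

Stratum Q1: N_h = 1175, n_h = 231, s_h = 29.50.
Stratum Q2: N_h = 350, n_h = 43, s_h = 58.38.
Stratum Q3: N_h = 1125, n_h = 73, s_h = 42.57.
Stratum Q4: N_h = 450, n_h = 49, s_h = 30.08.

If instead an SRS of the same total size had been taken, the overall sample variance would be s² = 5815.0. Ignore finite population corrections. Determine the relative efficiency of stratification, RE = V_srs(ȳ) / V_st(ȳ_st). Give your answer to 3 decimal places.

RE ≈ 2.818

V̂(ȳ_st) = Σ W_h² s_h²/n_h, with W_h = N_h/N and N = 3100:
  stratum Q1: (1175/3100)²·29.50²/231 = 0.541233
  stratum Q2: (350/3100)²·58.38²/43 = 1.01035
  stratum Q3: (1125/3100)²·42.57²/73 = 3.26939
  stratum Q4: (450/3100)²·30.08²/49 = 0.3891
V_st = 5.21007
V_srs = s²/n = 5815.0/396 = 14.6843
Relative efficiency = V_srs / V_st = 14.6843/5.21007 = 2.8185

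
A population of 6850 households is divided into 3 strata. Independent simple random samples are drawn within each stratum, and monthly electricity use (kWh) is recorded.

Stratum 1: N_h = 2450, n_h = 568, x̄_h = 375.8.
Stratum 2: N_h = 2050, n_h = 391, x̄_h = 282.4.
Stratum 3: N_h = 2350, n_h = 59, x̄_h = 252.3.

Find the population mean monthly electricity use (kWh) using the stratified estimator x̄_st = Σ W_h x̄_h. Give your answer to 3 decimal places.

x̄_st ≈ 305.480

N = Σ N_h = 6850. Stratum weights W_h = N_h/N.
x̄_st = (2450·375.8 + 2050·282.4 + 2350·252.3) / 6850 = 305.47956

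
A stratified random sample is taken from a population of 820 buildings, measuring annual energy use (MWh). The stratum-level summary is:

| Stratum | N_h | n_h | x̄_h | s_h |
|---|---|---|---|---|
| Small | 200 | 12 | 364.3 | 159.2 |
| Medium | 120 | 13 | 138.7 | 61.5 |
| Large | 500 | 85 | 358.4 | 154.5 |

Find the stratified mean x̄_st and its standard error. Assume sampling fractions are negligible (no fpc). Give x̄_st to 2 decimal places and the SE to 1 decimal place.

x̄_st = Σ W_h x̄_h = (200·364.3 + 120·138.7 + 500·358.4)/820 = 327.68780
V̂(x̄_st) = Σ W_h² s_h²/n_h, with W_h = N_h/N and N = 820:
  stratum Small: (200/820)²·159.2²/12 = 125.643
  stratum Medium: (120/820)²·61.5²/13 = 6.23077
  stratum Large: (500/820)²·154.5²/85 = 104.412
V̂(x̄_st) = 236.285
SE(x̄_st) = √236.285 = 15.3716

x̄_st ≈ 327.69, SE ≈ 15.4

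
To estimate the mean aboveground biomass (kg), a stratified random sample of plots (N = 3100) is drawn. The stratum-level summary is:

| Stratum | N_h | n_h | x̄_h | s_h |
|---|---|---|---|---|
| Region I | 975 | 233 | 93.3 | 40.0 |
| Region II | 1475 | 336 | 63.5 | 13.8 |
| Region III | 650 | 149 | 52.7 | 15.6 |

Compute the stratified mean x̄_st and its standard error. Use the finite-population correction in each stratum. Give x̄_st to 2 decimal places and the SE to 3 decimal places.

x̄_st ≈ 70.61, SE ≈ 0.819

x̄_st = Σ W_h x̄_h = (975·93.3 + 1475·63.5 + 650·52.7)/3100 = 70.60806
V̂(x̄_st) = Σ W_h² (1 − n_h/N_h) s_h²/n_h, with W_h = N_h/N and N = 3100:
  stratum Region I: (975/3100)²·(1 − 233/975)·40.0²/233 = 0.516951
  stratum Region II: (1475/3100)²·(1 − 336/1475)·13.8²/336 = 0.0990858
  stratum Region III: (650/3100)²·(1 − 149/650)·15.6²/149 = 0.0553466
V̂(x̄_st) = 0.671383
SE(x̄_st) = √0.671383 = 0.81938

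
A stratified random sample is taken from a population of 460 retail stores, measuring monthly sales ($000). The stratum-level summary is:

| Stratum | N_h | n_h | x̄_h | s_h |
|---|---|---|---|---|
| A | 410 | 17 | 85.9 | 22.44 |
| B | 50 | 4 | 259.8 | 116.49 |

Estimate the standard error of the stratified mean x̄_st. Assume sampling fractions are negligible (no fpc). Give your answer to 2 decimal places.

SE(x̄_st) ≈ 7.98

V̂(x̄_st) = Σ W_h² s_h²/n_h, with W_h = N_h/N and N = 460:
  stratum A: (410/460)²·22.44²/17 = 23.5315
  stratum B: (50/460)²·116.49²/4 = 40.0813
V̂(x̄_st) = 63.6127
SE(x̄_st) = √63.6127 = 7.97576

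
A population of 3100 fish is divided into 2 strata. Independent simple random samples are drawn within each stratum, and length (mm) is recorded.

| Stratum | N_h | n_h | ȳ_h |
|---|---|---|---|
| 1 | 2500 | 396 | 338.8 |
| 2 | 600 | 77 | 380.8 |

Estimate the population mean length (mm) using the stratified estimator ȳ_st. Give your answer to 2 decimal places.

N = Σ N_h = 3100. Stratum weights W_h = N_h/N.
ȳ_st = (2500·338.8 + 600·380.8) / 3100 = 346.9290

ȳ_st ≈ 346.93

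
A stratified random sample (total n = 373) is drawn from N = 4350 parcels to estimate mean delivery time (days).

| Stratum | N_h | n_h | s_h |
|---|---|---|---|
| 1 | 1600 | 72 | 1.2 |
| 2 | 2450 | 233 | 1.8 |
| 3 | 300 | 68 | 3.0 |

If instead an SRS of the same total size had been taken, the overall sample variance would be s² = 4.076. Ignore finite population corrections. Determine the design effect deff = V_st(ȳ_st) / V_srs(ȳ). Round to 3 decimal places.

deff ≈ 0.709

V̂(ȳ_st) = Σ W_h² s_h²/n_h, with W_h = N_h/N and N = 4350:
  stratum 1: (1600/4350)²·1.2²/72 = 0.00270577
  stratum 2: (2450/4350)²·1.8²/233 = 0.00441106
  stratum 3: (300/4350)²·3.0²/68 = 0.000629503
V_st = 0.00774633
V_srs = s²/n = 4.076/373 = 0.0109276
deff = V_st / V_srs = 0.00774633/0.0109276 = 0.7089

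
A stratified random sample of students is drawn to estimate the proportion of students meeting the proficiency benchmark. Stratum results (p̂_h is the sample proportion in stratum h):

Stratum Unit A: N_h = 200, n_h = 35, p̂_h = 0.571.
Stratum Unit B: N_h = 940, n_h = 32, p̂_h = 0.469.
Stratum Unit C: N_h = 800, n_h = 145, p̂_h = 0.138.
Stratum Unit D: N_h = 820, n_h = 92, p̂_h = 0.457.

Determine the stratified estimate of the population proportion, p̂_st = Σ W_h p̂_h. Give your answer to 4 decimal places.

N = 2760; stratum weights W_h = N_h/N.
p̂_st = Σ W_h p̂_h = (200·0.571 + 940·0.469 + 800·0.138 + 820·0.457)/2760 = 0.37688

p̂_st ≈ 0.3769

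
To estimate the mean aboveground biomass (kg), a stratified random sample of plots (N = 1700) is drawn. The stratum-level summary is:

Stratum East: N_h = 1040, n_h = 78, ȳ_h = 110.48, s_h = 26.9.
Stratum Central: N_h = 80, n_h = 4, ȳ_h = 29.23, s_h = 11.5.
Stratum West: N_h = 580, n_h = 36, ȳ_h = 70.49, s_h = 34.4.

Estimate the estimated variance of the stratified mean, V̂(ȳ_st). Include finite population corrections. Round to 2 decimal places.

V̂(ȳ_st) = Σ W_h² (1 − n_h/N_h) s_h²/n_h, with W_h = N_h/N and N = 1700:
  stratum East: (1040/1700)²·(1 − 78/1040)·26.9²/78 = 3.21159
  stratum Central: (80/1700)²·(1 − 4/80)·11.5²/4 = 0.0695571
  stratum West: (580/1700)²·(1 − 36/580)·34.4²/36 = 3.58875
V̂(ȳ_st) = 6.8699

V̂(ȳ_st) ≈ 6.87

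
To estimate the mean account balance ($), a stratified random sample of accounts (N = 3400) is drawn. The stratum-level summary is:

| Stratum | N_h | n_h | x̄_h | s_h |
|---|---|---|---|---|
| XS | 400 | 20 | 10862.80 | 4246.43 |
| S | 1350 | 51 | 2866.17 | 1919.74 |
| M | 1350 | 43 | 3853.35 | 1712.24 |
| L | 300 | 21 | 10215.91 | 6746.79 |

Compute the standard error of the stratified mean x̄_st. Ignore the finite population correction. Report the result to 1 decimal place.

SE(x̄_st) ≈ 226.9

V̂(x̄_st) = Σ W_h² s_h²/n_h, with W_h = N_h/N and N = 3400:
  stratum XS: (400/3400)²·4246.43²/20 = 12479
  stratum S: (1350/3400)²·1919.74²/51 = 11392.6
  stratum M: (1350/3400)²·1712.24²/43 = 10749.1
  stratum L: (300/3400)²·6746.79²/21 = 16875.6
V̂(x̄_st) = 51496.3
SE(x̄_st) = √51496.3 = 226.928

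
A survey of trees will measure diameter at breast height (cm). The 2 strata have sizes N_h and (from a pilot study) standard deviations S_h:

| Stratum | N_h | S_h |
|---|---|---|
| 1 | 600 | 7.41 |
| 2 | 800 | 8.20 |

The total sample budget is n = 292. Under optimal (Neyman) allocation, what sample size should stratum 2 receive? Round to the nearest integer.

Neyman allocation: n_h = n · N_h S_h / Σ N_i S_i, with n = 292.
  stratum 1: N_h·S_h = 600·7.41 = 4446.00
  stratum 2: N_h·S_h = 800·8.20 = 6560.00
Σ N_h S_h = 11006.00
n for stratum 2 = 292·6560.00/11006.00 = 174.043 → 174

174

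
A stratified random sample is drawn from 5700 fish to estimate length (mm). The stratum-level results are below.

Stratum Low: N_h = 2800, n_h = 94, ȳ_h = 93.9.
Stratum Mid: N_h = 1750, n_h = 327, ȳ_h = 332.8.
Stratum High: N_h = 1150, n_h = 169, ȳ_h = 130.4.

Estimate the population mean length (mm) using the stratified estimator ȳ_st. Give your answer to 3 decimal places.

N = Σ N_h = 5700. Stratum weights W_h = N_h/N.
ȳ_st = (2800·93.9 + 1750·332.8 + 1150·130.4) / 5700 = 174.61053

ȳ_st ≈ 174.611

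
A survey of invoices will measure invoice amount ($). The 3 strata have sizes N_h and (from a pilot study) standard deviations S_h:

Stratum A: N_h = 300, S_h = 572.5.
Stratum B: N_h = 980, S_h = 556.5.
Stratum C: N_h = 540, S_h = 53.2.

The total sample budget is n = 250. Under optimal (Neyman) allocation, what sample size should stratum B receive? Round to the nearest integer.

Neyman allocation: n_h = n · N_h S_h / Σ N_i S_i, with n = 250.
  stratum A: N_h·S_h = 300·572.5 = 171750.00
  stratum B: N_h·S_h = 980·556.5 = 545370.00
  stratum C: N_h·S_h = 540·53.2 = 28728.00
Σ N_h S_h = 745848.00
n for stratum B = 250·545370.00/745848.00 = 182.802 → 183

183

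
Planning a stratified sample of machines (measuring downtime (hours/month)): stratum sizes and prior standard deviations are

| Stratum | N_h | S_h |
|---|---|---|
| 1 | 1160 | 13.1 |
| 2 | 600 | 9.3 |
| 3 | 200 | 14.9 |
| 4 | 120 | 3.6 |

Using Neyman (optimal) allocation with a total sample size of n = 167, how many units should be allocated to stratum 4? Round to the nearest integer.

3

Neyman allocation: n_h = n · N_h S_h / Σ N_i S_i, with n = 167.
  stratum 1: N_h·S_h = 1160·13.1 = 15196.00
  stratum 2: N_h·S_h = 600·9.3 = 5580.00
  stratum 3: N_h·S_h = 200·14.9 = 2980.00
  stratum 4: N_h·S_h = 120·3.6 = 432.00
Σ N_h S_h = 24188.00
n for stratum 4 = 167·432.00/24188.00 = 2.983 → 3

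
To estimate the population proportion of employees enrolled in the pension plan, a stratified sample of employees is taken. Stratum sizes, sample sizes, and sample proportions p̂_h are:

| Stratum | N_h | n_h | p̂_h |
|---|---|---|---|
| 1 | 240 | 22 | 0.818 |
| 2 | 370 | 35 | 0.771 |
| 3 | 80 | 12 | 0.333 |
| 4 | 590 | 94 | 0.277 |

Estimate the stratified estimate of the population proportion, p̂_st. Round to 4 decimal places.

p̂_st ≈ 0.5247

N = 1280; stratum weights W_h = N_h/N.
p̂_st = Σ W_h p̂_h = (240·0.818 + 370·0.771 + 80·0.333 + 590·0.277)/1280 = 0.52473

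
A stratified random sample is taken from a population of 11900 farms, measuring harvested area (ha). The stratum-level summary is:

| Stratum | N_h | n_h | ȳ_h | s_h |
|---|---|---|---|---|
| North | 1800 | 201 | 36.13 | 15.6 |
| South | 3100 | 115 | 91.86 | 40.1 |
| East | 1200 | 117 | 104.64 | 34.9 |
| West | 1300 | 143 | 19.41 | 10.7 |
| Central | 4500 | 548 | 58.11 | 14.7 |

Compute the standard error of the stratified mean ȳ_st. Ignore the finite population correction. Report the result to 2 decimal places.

V̂(ȳ_st) = Σ W_h² s_h²/n_h, with W_h = N_h/N and N = 11900:
  stratum North: (1800/11900)²·15.6²/201 = 0.0277016
  stratum South: (3100/11900)²·40.1²/115 = 0.9489
  stratum East: (1200/11900)²·34.9²/117 = 0.10586
  stratum West: (1300/11900)²·10.7²/143 = 0.00955486
  stratum Central: (4500/11900)²·14.7²/548 = 0.0563878
V̂(ȳ_st) = 1.1484
SE(ȳ_st) = √1.1484 = 1.07164

SE(ȳ_st) ≈ 1.07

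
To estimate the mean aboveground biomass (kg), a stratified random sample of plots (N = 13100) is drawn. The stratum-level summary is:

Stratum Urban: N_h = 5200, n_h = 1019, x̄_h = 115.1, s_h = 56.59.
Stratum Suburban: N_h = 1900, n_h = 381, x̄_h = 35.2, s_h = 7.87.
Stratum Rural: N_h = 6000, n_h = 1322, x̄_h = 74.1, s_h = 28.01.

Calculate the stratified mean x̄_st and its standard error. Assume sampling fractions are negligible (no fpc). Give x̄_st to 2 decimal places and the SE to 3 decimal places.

x̄_st ≈ 84.73, SE ≈ 0.789

x̄_st = Σ W_h x̄_h = (5200·115.1 + 1900·35.2 + 6000·74.1)/13100 = 84.73282
V̂(x̄_st) = Σ W_h² s_h²/n_h, with W_h = N_h/N and N = 13100:
  stratum Urban: (5200/13100)²·56.59²/1019 = 0.495187
  stratum Suburban: (1900/13100)²·7.87²/381 = 0.00341971
  stratum Rural: (6000/13100)²·28.01²/1322 = 0.124496
V̂(x̄_st) = 0.623103
SE(x̄_st) = √0.623103 = 0.789368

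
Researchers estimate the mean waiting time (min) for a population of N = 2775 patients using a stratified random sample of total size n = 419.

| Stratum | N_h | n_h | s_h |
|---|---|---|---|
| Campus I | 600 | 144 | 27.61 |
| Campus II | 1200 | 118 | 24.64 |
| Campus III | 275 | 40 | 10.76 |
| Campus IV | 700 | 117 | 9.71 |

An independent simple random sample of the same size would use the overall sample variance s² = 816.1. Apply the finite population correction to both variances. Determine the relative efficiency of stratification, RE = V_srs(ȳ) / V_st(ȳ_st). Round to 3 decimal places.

RE ≈ 1.473

V̂(ȳ_st) = Σ W_h² (1 − n_h/N_h) s_h²/n_h, with W_h = N_h/N and N = 2775:
  stratum Campus I: (600/2775)²·(1 − 144/600)·27.61²/144 = 0.188088
  stratum Campus II: (1200/2775)²·(1 − 118/1200)·24.64²/118 = 0.867525
  stratum Campus III: (275/2775)²·(1 − 40/275)·10.76²/40 = 0.0242906
  stratum Campus IV: (700/2775)²·(1 − 117/700)·9.71²/117 = 0.0427064
V_st = 1.12261
V_srs = (1 − 419/2775)·816.1/419 = 1.65364
Relative efficiency = V_srs / V_st = 1.65364/1.12261 = 1.4730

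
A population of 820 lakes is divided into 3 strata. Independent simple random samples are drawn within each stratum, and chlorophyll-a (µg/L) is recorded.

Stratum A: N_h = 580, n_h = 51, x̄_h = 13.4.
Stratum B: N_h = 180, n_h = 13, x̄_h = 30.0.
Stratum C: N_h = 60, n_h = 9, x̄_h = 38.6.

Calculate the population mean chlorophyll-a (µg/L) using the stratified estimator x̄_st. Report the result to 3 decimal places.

N = Σ N_h = 820. Stratum weights W_h = N_h/N.
x̄_st = (580·13.4 + 180·30.0 + 60·38.6) / 820 = 18.88780

x̄_st ≈ 18.888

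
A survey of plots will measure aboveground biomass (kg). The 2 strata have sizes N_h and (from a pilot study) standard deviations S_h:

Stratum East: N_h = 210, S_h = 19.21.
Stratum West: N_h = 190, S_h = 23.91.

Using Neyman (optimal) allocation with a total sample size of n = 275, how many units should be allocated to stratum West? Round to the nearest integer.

146

Neyman allocation: n_h = n · N_h S_h / Σ N_i S_i, with n = 275.
  stratum East: N_h·S_h = 210·19.21 = 4034.10
  stratum West: N_h·S_h = 190·23.91 = 4542.90
Σ N_h S_h = 8577.00
n for stratum West = 275·4542.90/8577.00 = 145.657 → 146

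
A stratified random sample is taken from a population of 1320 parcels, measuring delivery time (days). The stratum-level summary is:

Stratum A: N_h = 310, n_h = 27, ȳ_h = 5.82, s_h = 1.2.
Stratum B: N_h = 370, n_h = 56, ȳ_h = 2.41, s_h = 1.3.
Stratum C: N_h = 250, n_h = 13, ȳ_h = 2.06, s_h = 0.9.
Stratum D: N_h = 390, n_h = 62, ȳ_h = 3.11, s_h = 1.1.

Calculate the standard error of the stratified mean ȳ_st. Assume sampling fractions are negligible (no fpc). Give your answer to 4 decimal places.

V̂(ȳ_st) = Σ W_h² s_h²/n_h, with W_h = N_h/N and N = 1320:
  stratum A: (310/1320)²·1.2²/27 = 0.00294154
  stratum B: (370/1320)²·1.3²/56 = 0.00237112
  stratum C: (250/1320)²·0.9²/13 = 0.00223498
  stratum D: (390/1320)²·1.1²/62 = 0.00170363
V̂(ȳ_st) = 0.00925127
SE(ȳ_st) = √0.00925127 = 0.0961835

SE(ȳ_st) ≈ 0.0962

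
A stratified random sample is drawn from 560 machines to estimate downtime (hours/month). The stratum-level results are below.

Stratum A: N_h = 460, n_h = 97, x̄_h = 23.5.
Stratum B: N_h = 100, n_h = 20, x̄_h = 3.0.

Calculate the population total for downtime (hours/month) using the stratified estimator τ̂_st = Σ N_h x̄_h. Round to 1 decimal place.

τ̂_st ≈ 11110.0

τ̂_st = Σ N_h x̄_h = 460·23.5 + 100·3.0 = 11110.0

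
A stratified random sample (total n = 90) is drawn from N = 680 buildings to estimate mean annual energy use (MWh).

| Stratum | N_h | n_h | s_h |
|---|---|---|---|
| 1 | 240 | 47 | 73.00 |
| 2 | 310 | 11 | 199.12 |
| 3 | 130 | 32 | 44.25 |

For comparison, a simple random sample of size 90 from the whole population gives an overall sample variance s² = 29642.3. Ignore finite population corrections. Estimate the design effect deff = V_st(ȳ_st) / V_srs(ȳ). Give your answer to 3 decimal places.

deff ≈ 2.324

V̂(ȳ_st) = Σ W_h² s_h²/n_h, with W_h = N_h/N and N = 680:
  stratum 1: (240/680)²·73.00²/47 = 14.1238
  stratum 2: (310/680)²·199.12²/11 = 749.105
  stratum 3: (130/680)²·44.25²/32 = 2.23638
V_st = 765.465
V_srs = s²/n = 29642.3/90 = 329.359
deff = V_st / V_srs = 765.465/329.359 = 2.3241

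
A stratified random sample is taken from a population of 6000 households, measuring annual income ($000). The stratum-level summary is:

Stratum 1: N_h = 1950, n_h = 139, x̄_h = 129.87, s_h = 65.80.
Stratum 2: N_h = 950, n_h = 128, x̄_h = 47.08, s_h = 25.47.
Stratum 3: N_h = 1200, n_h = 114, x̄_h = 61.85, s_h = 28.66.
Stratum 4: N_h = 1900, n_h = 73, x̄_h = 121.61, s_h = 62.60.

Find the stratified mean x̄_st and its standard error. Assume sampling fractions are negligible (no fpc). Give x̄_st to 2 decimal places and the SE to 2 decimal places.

x̄_st = Σ W_h x̄_h = (1950·129.87 + 950·47.08 + 1200·61.85 + 1900·121.61)/6000 = 100.54192
V̂(x̄_st) = Σ W_h² s_h²/n_h, with W_h = N_h/N and N = 6000:
  stratum 1: (1950/6000)²·65.80²/139 = 3.29006
  stratum 2: (950/6000)²·25.47²/128 = 0.127055
  stratum 3: (1200/6000)²·28.66²/114 = 0.288209
  stratum 4: (1900/6000)²·62.60²/73 = 5.38308
V̂(x̄_st) = 9.0884
SE(x̄_st) = √9.0884 = 3.0147

x̄_st ≈ 100.54, SE ≈ 3.01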